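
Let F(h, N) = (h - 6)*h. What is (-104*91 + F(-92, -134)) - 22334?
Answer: -22782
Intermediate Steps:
F(h, N) = h*(-6 + h) (F(h, N) = (-6 + h)*h = h*(-6 + h))
(-104*91 + F(-92, -134)) - 22334 = (-104*91 - 92*(-6 - 92)) - 22334 = (-9464 - 92*(-98)) - 22334 = (-9464 + 9016) - 22334 = -448 - 22334 = -22782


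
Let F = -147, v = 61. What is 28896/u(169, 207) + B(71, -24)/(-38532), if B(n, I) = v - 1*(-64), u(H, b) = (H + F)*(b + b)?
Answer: 10298909/3249532 ≈ 3.1693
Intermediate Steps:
u(H, b) = 2*b*(-147 + H) (u(H, b) = (H - 147)*(b + b) = (-147 + H)*(2*b) = 2*b*(-147 + H))
B(n, I) = 125 (B(n, I) = 61 - 1*(-64) = 61 + 64 = 125)
28896/u(169, 207) + B(71, -24)/(-38532) = 28896/((2*207*(-147 + 169))) + 125/(-38532) = 28896/((2*207*22)) + 125*(-1/38532) = 28896/9108 - 125/38532 = 28896*(1/9108) - 125/38532 = 2408/759 - 125/38532 = 10298909/3249532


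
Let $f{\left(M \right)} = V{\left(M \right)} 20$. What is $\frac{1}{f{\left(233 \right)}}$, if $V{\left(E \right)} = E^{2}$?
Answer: $\frac{1}{1085780} \approx 9.21 \cdot 10^{-7}$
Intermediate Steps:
$f{\left(M \right)} = 20 M^{2}$ ($f{\left(M \right)} = M^{2} \cdot 20 = 20 M^{2}$)
$\frac{1}{f{\left(233 \right)}} = \frac{1}{20 \cdot 233^{2}} = \frac{1}{20 \cdot 54289} = \frac{1}{1085780}$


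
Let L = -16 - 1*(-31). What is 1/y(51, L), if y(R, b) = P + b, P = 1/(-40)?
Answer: 40/599 ≈ 0.066778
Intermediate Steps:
L = 15 (L = -16 + 31 = 15)
P = -1/40 ≈ -0.025000
y(R, b) = -1/40 + b
1/y(51, L) = 1/(-1/40 + 15) = 1/(599/40) = 40/599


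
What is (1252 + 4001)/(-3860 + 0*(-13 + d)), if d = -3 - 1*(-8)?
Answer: -5253/3860 ≈ -1.3609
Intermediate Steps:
d = 5 (d = -3 + 8 = 5)
(1252 + 4001)/(-3860 + 0*(-13 + d)) = (1252 + 4001)/(-3860 + 0*(-13 + 5)) = 5253/(-3860 + 0*(-8)) = 5253/(-3860 + 0) = 5253/(-3860) = 5253*(-1/3860) = -5253/3860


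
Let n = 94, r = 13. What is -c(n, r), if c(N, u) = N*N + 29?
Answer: -8865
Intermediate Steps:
c(N, u) = 29 + N² (c(N, u) = N² + 29 = 29 + N²)
-c(n, r) = -(29 + 94²) = -(29 + 8836) = -1*8865 = -8865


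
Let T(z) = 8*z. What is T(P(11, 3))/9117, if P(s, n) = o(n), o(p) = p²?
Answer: 8/1013 ≈ 0.0078973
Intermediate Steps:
P(s, n) = n²
T(P(11, 3))/9117 = (8*3²)/9117 = (8*9)*(1/9117) = 72*(1/9117) = 8/1013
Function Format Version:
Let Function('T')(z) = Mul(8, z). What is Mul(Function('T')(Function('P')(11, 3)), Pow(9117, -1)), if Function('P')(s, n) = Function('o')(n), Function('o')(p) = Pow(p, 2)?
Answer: Rational(8, 1013) ≈ 0.0078973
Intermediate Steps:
Function('P')(s, n) = Pow(n, 2)
Mul(Function('T')(Function('P')(11, 3)), Pow(9117, -1)) = Mul(Mul(8, Pow(3, 2)), Pow(9117, -1)) = Mul(Mul(8, 9), Rational(1, 9117)) = Mul(72, Rational(1, 9117)) = Rational(8, 1013)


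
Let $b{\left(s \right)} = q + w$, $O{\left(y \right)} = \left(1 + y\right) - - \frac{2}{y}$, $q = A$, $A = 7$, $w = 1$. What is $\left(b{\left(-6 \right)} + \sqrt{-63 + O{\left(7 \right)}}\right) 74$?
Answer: $592 + \frac{74 i \sqrt{2681}}{7} \approx 592.0 + 547.37 i$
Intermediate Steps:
$q = 7$
$O{\left(y \right)} = 1 + y + \frac{2}{y}$ ($O{\left(y \right)} = \left(1 + y\right) + \frac{2}{y} = 1 + y + \frac{2}{y}$)
$b{\left(s \right)} = 8$ ($b{\left(s \right)} = 7 + 1 = 8$)
$\left(b{\left(-6 \right)} + \sqrt{-63 + O{\left(7 \right)}}\right) 74 = \left(8 + \sqrt{-63 + \left(1 + 7 + \frac{2}{7}\right)}\right) 74 = \left(8 + \sqrt{-63 + \frac{58}{7}}\right) 74 = \left(8 + \sqrt{- \frac{383}{7}}\right) 74 = \left(8 + \frac{i \sqrt{2681}}{7}\right) 74 = 592 + \frac{74 i \sqrt{2681}}{7}$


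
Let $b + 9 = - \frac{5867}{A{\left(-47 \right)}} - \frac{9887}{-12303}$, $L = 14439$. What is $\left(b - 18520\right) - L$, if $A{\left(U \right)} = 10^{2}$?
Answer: $- \frac{40631723401}{1230300} \approx -33026.0$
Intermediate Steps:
$A{\left(U \right)} = 100$
$b = - \frac{82265701}{1230300}$ ($b = -9 - \left(- \frac{9887}{12303} + \frac{5867}{100}\right) = -9 - \frac{71193001}{1230300} = - \frac{82265701}{1230300} \approx -66.866$)
$\left(b - 18520\right) - L = \left(- \frac{82265701}{1230300} - 18520\right) - 14439 = - \frac{22867421701}{1230300} - 14439 = - \frac{40631723401}{1230300}$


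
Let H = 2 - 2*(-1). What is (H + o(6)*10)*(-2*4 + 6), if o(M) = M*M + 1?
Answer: -748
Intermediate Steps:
o(M) = 1 + M**2 (o(M) = M**2 + 1 = 1 + M**2)
H = 4 (H = 2 + 2 = 4)
(H + o(6)*10)*(-2*4 + 6) = (4 + (1 + 6**2)*10)*(-2*4 + 6) = (4 + (1 + 36)*10)*(-8 + 6) = (4 + 37*10)*(-2) = (4 + 370)*(-2) = 374*(-2) = -748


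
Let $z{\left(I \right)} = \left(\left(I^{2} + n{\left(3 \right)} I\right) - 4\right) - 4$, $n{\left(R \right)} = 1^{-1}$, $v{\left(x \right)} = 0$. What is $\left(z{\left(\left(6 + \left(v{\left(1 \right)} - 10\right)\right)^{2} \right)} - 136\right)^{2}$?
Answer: $16384$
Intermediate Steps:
$n{\left(R \right)} = 1$
$z{\left(I \right)} = -8 + I + I^{2}$ ($z{\left(I \right)} = \left(\left(I^{2} + 1 I\right) - 4\right) - 4 = \left(\left(I^{2} + I\right) - 4\right) - 4 = \left(\left(I + I^{2}\right) - 4\right) - 4 = \left(-4 + I + I^{2}\right) - 4 = -8 + I + I^{2}$)
$\left(z{\left(\left(6 + \left(v{\left(1 \right)} - 10\right)\right)^{2} \right)} - 136\right)^{2} = \left(\left(-8 + \left(6 + \left(0 - 10\right)\right)^{2} + \left(\left(6 + \left(0 - 10\right)\right)^{2}\right)^{2}\right) - 136\right)^{2} = \left(\left(-8 + \left(6 - 10\right)^{2} + \left(\left(6 - 10\right)^{2}\right)^{2}\right) - 136\right)^{2} = \left(\left(-8 + \left(-4\right)^{2} + \left(\left(-4\right)^{2}\right)^{2}\right) - 136\right)^{2} = \left(\left(-8 + 16 + 16^{2}\right) - 136\right)^{2} = \left(\left(-8 + 16 + 256\right) - 136\right)^{2} = \left(264 - 136\right)^{2} = 128^{2} = 16384$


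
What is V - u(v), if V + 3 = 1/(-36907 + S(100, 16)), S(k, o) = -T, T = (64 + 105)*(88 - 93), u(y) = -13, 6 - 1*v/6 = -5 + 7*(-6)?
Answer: 360619/36062 ≈ 10.000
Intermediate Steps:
v = 318 (v = 36 - 6*(-5 + 7*(-6)) = 36 - 6*(-5 - 42) = 36 - 6*(-47) = 36 + 282 = 318)
T = -845 (T = 169*(-5) = -845)
S(k, o) = 845 (S(k, o) = -1*(-845) = 845)
V = -108187/36062 (V = -3 + 1/(-36907 + 845) = -3 + 1/(-36062) = -3 - 1/36062 = -108187/36062 ≈ -3.0000)
V - u(v) = -108187/36062 - 1*(-13) = -108187/36062 + 13 = 360619/36062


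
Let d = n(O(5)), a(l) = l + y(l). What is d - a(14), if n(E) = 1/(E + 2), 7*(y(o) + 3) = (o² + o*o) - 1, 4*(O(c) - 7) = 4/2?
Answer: -8878/133 ≈ -66.752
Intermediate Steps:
O(c) = 15/2 (O(c) = 7 + (4/2)/4 = 7 + (4*(½))/4 = 7 + (¼)*2 = 7 + ½ = 15/2)
y(o) = -22/7 + 2*o²/7 (y(o) = -3 + ((o² + o*o) - 1)/7 = -3 + ((o² + o²) - 1)/7 = -3 + (2*o² - 1)/7 = -3 + (-1 + 2*o²)/7 = -3 + (-⅐ + 2*o²/7) = -22/7 + 2*o²/7)
n(E) = 1/(2 + E)
a(l) = -22/7 + l + 2*l²/7 (a(l) = l + (-22/7 + 2*l²/7) = -22/7 + l + 2*l²/7)
d = 2/19 (d = 1/(2 + 15/2) = 1/(19/2) = 2/19 ≈ 0.10526)
d - a(14) = 2/19 - (-22/7 + 14 + (2/7)*14²) = 2/19 - (-22/7 + 14 + (2/7)*196) = 2/19 - (-22/7 + 14 + 56) = 2/19 - 1*468/7 = 2/19 - 468/7 = -8878/133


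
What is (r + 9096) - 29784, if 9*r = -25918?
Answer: -212110/9 ≈ -23568.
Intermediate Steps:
r = -25918/9 (r = (⅑)*(-25918) = -25918/9 ≈ -2879.8)
(r + 9096) - 29784 = (-25918/9 + 9096) - 29784 = 55946/9 - 29784 = -212110/9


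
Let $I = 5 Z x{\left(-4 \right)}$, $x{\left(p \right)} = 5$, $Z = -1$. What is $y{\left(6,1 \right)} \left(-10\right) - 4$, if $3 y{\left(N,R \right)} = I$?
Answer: $\frac{238}{3} \approx 79.333$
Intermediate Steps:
$I = -25$ ($I = 5 \left(-1\right) 5 = \left(-5\right) 5 = -25$)
$y{\left(N,R \right)} = - \frac{25}{3}$ ($y{\left(N,R \right)} = \frac{1}{3} \left(-25\right) = - \frac{25}{3}$)
$y{\left(6,1 \right)} \left(-10\right) - 4 = \left(- \frac{25}{3}\right) \left(-10\right) - 4 = \frac{250}{3} - 4 = \frac{238}{3}$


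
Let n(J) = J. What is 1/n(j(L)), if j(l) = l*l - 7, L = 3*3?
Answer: 1/74 ≈ 0.013514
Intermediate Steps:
L = 9
j(l) = -7 + l**2 (j(l) = l**2 - 7 = -7 + l**2)
1/n(j(L)) = 1/(-7 + 9**2) = 1/(-7 + 81) = 1/74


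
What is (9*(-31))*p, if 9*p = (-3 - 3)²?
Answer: -1116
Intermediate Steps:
p = 4 (p = (-3 - 3)²/9 = (⅑)*(-6)² = (⅑)*36 = 4)
(9*(-31))*p = (9*(-31))*4 = -279*4 = -1116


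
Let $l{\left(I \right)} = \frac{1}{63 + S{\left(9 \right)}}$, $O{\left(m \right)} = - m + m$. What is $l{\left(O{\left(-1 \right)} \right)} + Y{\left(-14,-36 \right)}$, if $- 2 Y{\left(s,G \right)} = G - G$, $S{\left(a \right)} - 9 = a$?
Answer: $\frac{1}{81} \approx 0.012346$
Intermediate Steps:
$S{\left(a \right)} = 9 + a$
$O{\left(m \right)} = 0$
$Y{\left(s,G \right)} = 0$ ($Y{\left(s,G \right)} = - \frac{G - G}{2} = \left(- \frac{1}{2}\right) 0 = 0$)
$l{\left(I \right)} = \frac{1}{81}$ ($l{\left(I \right)} = \frac{1}{63 + \left(9 + 9\right)} = \frac{1}{63 + 18} = \frac{1}{81}$)
$l{\left(O{\left(-1 \right)} \right)} + Y{\left(-14,-36 \right)} = \frac{1}{81} + 0 = \frac{1}{81}$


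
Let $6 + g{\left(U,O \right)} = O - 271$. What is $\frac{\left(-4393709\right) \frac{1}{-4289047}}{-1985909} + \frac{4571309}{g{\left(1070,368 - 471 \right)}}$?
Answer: $- \frac{38936842281697407827}{3236709674714740} \approx -12030.0$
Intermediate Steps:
$g{\left(U,O \right)} = -277 + O$ ($g{\left(U,O \right)} = -6 + \left(O - 271\right) = -6 + \left(-271 + O\right) = -277 + O$)
$\frac{\left(-4393709\right) \frac{1}{-4289047}}{-1985909} + \frac{4571309}{g{\left(1070,368 - 471 \right)}} = \frac{\left(-4393709\right) \frac{1}{-4289047}}{-1985909} + \frac{4571309}{-277 + \left(368 - 471\right)} = \left(-4393709\right) \left(- \frac{1}{4289047}\right) \left(- \frac{1}{1985909}\right) + \frac{4571309}{-277 + \left(368 - 471\right)} = \frac{4393709}{4289047} \left(- \frac{1}{1985909}\right) + \frac{4571309}{-277 - 103} = - \frac{4393709}{8517657038723} + \frac{4571309}{-380} = - \frac{4393709}{8517657038723} + 4571309 \left(- \frac{1}{380}\right) = - \frac{4393709}{8517657038723} - \frac{4571309}{380} = - \frac{38936842281697407827}{3236709674714740}$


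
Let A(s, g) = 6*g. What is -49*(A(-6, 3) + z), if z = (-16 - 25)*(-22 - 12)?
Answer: -69188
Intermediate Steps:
z = 1394 (z = -41*(-34) = 1394)
-49*(A(-6, 3) + z) = -49*(6*3 + 1394) = -49*(18 + 1394) = -49*1412 = -69188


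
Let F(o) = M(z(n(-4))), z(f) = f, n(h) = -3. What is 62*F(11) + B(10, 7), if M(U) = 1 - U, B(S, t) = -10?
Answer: 238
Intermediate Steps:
F(o) = 4 (F(o) = 1 - 1*(-3) = 1 + 3 = 4)
62*F(11) + B(10, 7) = 62*4 - 10 = 248 - 10 = 238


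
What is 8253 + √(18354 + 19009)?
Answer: 8253 + √37363 ≈ 8446.3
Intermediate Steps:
8253 + √(18354 + 19009) = 8253 + √37363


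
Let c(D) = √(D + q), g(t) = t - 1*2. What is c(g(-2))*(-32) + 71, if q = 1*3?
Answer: 71 - 32*I ≈ 71.0 - 32.0*I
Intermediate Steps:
q = 3
g(t) = -2 + t (g(t) = t - 2 = -2 + t)
c(D) = √(3 + D) (c(D) = √(D + 3) = √(3 + D))
c(g(-2))*(-32) + 71 = √(3 + (-2 - 2))*(-32) + 71 = √(3 - 4)*(-32) + 71 = √(-1)*(-32) + 71 = I*(-32) + 71 = -32*I + 71 = 71 - 32*I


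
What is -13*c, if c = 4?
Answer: -52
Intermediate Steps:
-13*c = -13*4 = -52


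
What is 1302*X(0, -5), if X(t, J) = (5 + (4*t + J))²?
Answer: 0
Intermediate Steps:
X(t, J) = (5 + J + 4*t)² (X(t, J) = (5 + (J + 4*t))² = (5 + J + 4*t)²)
1302*X(0, -5) = 1302*(5 - 5 + 4*0)² = 1302*(5 - 5 + 0)² = 1302*0² = 1302*0 = 0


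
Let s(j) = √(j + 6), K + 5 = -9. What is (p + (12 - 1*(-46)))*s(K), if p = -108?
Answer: -100*I*√2 ≈ -141.42*I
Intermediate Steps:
K = -14 (K = -5 - 9 = -14)
s(j) = √(6 + j)
(p + (12 - 1*(-46)))*s(K) = (-108 + (12 - 1*(-46)))*√(6 - 14) = (-108 + (12 + 46))*√(-8) = (-108 + 58)*(2*I*√2) = -100*I*√2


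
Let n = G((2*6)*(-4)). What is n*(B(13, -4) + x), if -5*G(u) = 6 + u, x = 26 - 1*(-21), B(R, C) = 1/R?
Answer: 25704/65 ≈ 395.45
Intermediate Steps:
x = 47 (x = 26 + 21 = 47)
G(u) = -6/5 - u/5 (G(u) = -(6 + u)/5 = -6/5 - u/5)
n = 42/5 (n = -6/5 - 2*6*(-4)/5 = -6/5 - 12*(-4)/5 = -6/5 - 1/5*(-48) = -6/5 + 48/5 = 42/5 ≈ 8.4000)
n*(B(13, -4) + x) = 42*(1/13 + 47)/5 = (42/5)*(612/13) = 25704/65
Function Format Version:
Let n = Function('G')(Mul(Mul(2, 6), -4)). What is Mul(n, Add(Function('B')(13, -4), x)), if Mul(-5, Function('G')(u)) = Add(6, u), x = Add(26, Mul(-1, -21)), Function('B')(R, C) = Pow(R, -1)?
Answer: Rational(25704, 65) ≈ 395.45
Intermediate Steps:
x = 47 (x = Add(26, 21) = 47)
Function('G')(u) = Add(Rational(-6, 5), Mul(Rational(-1, 5), u)) (Function('G')(u) = Mul(Rational(-1, 5), Add(6, u)) = Add(Rational(-6, 5), Mul(Rational(-1, 5), u)))
n = Rational(42, 5) (n = Add(Rational(-6, 5), Mul(Rational(-1, 5), Mul(Mul(2, 6), -4))) = Add(Rational(-6, 5), Mul(Rational(-1, 5), Mul(12, -4))) = Add(Rational(-6, 5), Mul(Rational(-1, 5), -48)) = Add(Rational(-6, 5), Rational(48, 5)) = Rational(42, 5) ≈ 8.4000)
Mul(n, Add(Function('B')(13, -4), x)) = Mul(Rational(42, 5), Add(Pow(13, -1), 47)) = Mul(Rational(42, 5), Add(Rational(1, 13), 47)) = Mul(Rational(42, 5), Rational(612, 13)) = Rational(25704, 65)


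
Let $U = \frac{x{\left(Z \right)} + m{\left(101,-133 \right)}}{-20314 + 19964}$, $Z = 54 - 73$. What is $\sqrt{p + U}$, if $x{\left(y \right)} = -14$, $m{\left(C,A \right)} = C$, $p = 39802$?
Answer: $\frac{\sqrt{195028582}}{70} \approx 199.5$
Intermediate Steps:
$Z = -19$ ($Z = 54 - 73 = -19$)
$U = - \frac{87}{350}$ ($U = \frac{-14 + 101}{-20314 + 19964} = \frac{87}{-350} = 87 \left(- \frac{1}{350}\right) = - \frac{87}{350} \approx -0.24857$)
$\sqrt{p + U} = \sqrt{39802 - \frac{87}{350}} = \sqrt{\frac{13930613}{350}} = \frac{\sqrt{195028582}}{70}$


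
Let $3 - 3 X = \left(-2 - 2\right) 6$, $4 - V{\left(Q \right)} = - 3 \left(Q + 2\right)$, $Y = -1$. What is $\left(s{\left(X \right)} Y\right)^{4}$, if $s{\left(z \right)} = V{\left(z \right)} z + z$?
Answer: $13680577296$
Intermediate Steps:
$V{\left(Q \right)} = 10 + 3 Q$ ($V{\left(Q \right)} = 4 - - 3 \left(Q + 2\right) = 4 - - 3 \left(2 + Q\right) = 4 - \left(-6 - 3 Q\right) = 4 + \left(6 + 3 Q\right) = 10 + 3 Q$)
$X = 9$ ($X = 1 - \frac{\left(-2 - 2\right) 6}{3} = 1 - \frac{\left(-4\right) 6}{3} = 1 - -8 = 1 + 8 = 9$)
$s{\left(z \right)} = z + z \left(10 + 3 z\right)$ ($s{\left(z \right)} = \left(10 + 3 z\right) z + z = z \left(10 + 3 z\right) + z = z + z \left(10 + 3 z\right)$)
$\left(s{\left(X \right)} Y\right)^{4} = \left(9 \left(11 + 3 \cdot 9\right) \left(-1\right)\right)^{4} = \left(9 \left(11 + 27\right) \left(-1\right)\right)^{4} = \left(9 \cdot 38 \left(-1\right)\right)^{4} = \left(342 \left(-1\right)\right)^{4} = \left(-342\right)^{4} = 13680577296$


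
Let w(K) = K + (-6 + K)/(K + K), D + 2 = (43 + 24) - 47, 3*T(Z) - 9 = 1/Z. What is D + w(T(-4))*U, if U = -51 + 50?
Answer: 6557/420 ≈ 15.612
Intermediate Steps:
T(Z) = 3 + 1/(3*Z)
U = -1
D = 18 (D = -2 + ((43 + 24) - 47) = -2 + (67 - 47) = -2 + 20 = 18)
w(K) = K + (-6 + K)/(2*K) (w(K) = K + (-6 + K)/((2*K)) = K + (-6 + K)*(1/(2*K)) = K + (-6 + K)/(2*K))
D + w(T(-4))*U = 18 + (½ + (3 + (⅓)/(-4)) - 3/(3 + (⅓)/(-4)))*(-1) = 18 + (½ + (3 + (⅓)*(-¼)) - 3/(3 + (⅓)*(-¼)))*(-1) = 18 + (½ + (3 - 1/12) - 3/(3 - 1/12))*(-1) = 18 + (½ + 35/12 - 3/35/12)*(-1) = 18 + (½ + 35/12 - 3*12/35)*(-1) = 18 + (½ + 35/12 - 36/35)*(-1) = 18 + (1003/420)*(-1) = 18 - 1003/420 = 6557/420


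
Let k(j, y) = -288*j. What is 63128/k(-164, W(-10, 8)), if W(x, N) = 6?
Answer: 7891/5904 ≈ 1.3366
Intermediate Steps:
63128/k(-164, W(-10, 8)) = 63128/((-288*(-164))) = 63128/47232 = 63128*(1/47232) = 7891/5904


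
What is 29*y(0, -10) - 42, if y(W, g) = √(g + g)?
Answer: -42 + 58*I*√5 ≈ -42.0 + 129.69*I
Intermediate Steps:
y(W, g) = √2*√g (y(W, g) = √(2*g) = √2*√g)
29*y(0, -10) - 42 = 29*(√2*√(-10)) - 42 = 29*(√2*(I*√10)) - 42 = 29*(2*I*√5) - 42 = 58*I*√5 - 42 = -42 + 58*I*√5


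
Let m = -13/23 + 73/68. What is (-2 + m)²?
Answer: 5442889/2446096 ≈ 2.2251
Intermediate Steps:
m = 795/1564 (m = -13*1/23 + 73*(1/68) = -13/23 + 73/68 = 795/1564 ≈ 0.50831)
(-2 + m)² = (-2 + 795/1564)² = (-2333/1564)² = 5442889/2446096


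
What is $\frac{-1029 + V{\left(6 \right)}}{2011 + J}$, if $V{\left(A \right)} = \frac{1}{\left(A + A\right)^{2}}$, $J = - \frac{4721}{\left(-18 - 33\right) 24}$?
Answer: $- \frac{503795}{986474} \approx -0.5107$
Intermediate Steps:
$J = \frac{4721}{1224}$ ($J = - \frac{4721}{\left(-51\right) 24} = - \frac{4721}{-1224} = \left(-4721\right) \left(- \frac{1}{1224}\right) = \frac{4721}{1224} \approx 3.857$)
$V{\left(A \right)} = \frac{1}{4 A^{2}}$ ($V{\left(A \right)} = \frac{1}{\left(2 A\right)^{2}} = \frac{1}{4 A^{2}}$)
$\frac{-1029 + V{\left(6 \right)}}{2011 + J} = \frac{-1029 + \frac{1}{4 \cdot 36}}{2011 + \frac{4721}{1224}} = \frac{-1029 + \frac{1}{4} \cdot \frac{1}{36}}{\frac{2466185}{1224}} = \left(-1029 + \frac{1}{144}\right) \frac{1224}{2466185} = \left(- \frac{148175}{144}\right) \frac{1224}{2466185} = - \frac{503795}{986474}$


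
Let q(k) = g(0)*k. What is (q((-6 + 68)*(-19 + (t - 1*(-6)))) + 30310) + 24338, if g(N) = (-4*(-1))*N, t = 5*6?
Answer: 54648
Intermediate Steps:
t = 30
g(N) = 4*N
q(k) = 0 (q(k) = (4*0)*k = 0*k = 0)
(q((-6 + 68)*(-19 + (t - 1*(-6)))) + 30310) + 24338 = (0 + 30310) + 24338 = 30310 + 24338 = 54648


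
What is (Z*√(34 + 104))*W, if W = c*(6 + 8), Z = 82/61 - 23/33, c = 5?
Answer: 91210*√138/2013 ≈ 532.28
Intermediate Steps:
Z = 1303/2013 (Z = 82*(1/61) - 23*1/33 = 82/61 - 23/33 = 1303/2013 ≈ 0.64729)
W = 70 (W = 5*(6 + 8) = 5*14 = 70)
(Z*√(34 + 104))*W = (1303*√(34 + 104)/2013)*70 = (1303*√138/2013)*70 = 91210*√138/2013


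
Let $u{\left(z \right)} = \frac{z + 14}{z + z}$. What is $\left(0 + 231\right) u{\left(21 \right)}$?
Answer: $\frac{385}{2} \approx 192.5$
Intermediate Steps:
$u{\left(z \right)} = \frac{14 + z}{2 z}$
$\left(0 + 231\right) u{\left(21 \right)} = \left(0 + 231\right) \frac{14 + 21}{2 \cdot 21} = 231 \cdot \frac{1}{2} \cdot \frac{1}{21} \cdot 35 = 231 \cdot \frac{5}{6} = \frac{385}{2}$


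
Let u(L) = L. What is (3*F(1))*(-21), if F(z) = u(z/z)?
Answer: -63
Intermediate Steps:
F(z) = 1 (F(z) = z/z = 1)
(3*F(1))*(-21) = (3*1)*(-21) = 3*(-21) = -63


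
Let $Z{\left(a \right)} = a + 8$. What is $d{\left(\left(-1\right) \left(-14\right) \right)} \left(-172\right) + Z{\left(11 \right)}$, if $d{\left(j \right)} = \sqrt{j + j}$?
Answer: $19 - 344 \sqrt{7} \approx -891.14$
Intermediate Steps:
$d{\left(j \right)} = \sqrt{2} \sqrt{j}$ ($d{\left(j \right)} = \sqrt{2 j} = \sqrt{2} \sqrt{j}$)
$Z{\left(a \right)} = 8 + a$
$d{\left(\left(-1\right) \left(-14\right) \right)} \left(-172\right) + Z{\left(11 \right)} = \sqrt{2} \sqrt{\left(-1\right) \left(-14\right)} \left(-172\right) + \left(8 + 11\right) = \sqrt{2} \sqrt{14} \left(-172\right) + 19 = 2 \sqrt{7} \left(-172\right) + 19 = - 344 \sqrt{7} + 19 = 19 - 344 \sqrt{7}$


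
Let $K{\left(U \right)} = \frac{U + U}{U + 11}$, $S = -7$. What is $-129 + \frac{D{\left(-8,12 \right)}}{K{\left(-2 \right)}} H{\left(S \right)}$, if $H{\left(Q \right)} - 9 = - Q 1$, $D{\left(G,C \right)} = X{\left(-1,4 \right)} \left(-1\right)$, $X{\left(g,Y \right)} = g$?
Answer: $-165$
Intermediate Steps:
$K{\left(U \right)} = \frac{2 U}{11 + U}$
$D{\left(G,C \right)} = 1$ ($D{\left(G,C \right)} = \left(-1\right) \left(-1\right) = 1$)
$H{\left(Q \right)} = 9 - Q$ ($H{\left(Q \right)} = 9 + - Q 1 = 9 - Q$)
$-129 + \frac{D{\left(-8,12 \right)}}{K{\left(-2 \right)}} H{\left(S \right)} = -129 + 1 \frac{1}{2 \left(-2\right) \frac{1}{11 - 2}} \left(9 - -7\right) = -129 + 1 \frac{1}{2 \left(-2\right) \frac{1}{9}} \left(9 + 7\right) = -129 + 1 \frac{1}{2 \left(-2\right) \frac{1}{9}} \cdot 16 = -129 + 1 \frac{1}{- \frac{4}{9}} \cdot 16 = -129 + 1 \left(- \frac{9}{4}\right) 16 = -129 - 36 = -165$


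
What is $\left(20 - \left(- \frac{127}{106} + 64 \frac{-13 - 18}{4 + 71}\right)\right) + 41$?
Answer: $\frac{704779}{7950} \approx 88.651$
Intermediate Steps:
$\left(20 - \left(- \frac{127}{106} + 64 \frac{-13 - 18}{4 + 71}\right)\right) + 41 = \left(20 - \left(- \frac{127}{106} + \frac{64}{75 \frac{1}{-31}}\right)\right) + 41 = \left(20 - \left(- \frac{127}{106} + \frac{64}{75 \left(- \frac{1}{31}\right)}\right)\right) + 41 = \left(20 - \left(- \frac{127}{106} + \frac{64}{- \frac{75}{31}}\right)\right) + 41 = \left(20 + \left(\frac{127}{106} - - \frac{1984}{75}\right)\right) + 41 = \left(20 + \left(\frac{127}{106} + \frac{1984}{75}\right)\right) + 41 = \left(20 + \frac{219829}{7950}\right) + 41 = \frac{378829}{7950} + 41 = \frac{704779}{7950}$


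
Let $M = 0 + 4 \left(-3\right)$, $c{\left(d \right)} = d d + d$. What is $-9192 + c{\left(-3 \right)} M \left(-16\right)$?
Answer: $-8040$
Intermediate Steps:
$c{\left(d \right)} = d + d^{2}$ ($c{\left(d \right)} = d^{2} + d = d + d^{2}$)
$M = -12$ ($M = 0 - 12 = -12$)
$-9192 + c{\left(-3 \right)} M \left(-16\right) = -9192 + - 3 \left(1 - 3\right) \left(-12\right) \left(-16\right) = -9192 + \left(-3\right) \left(-2\right) \left(-12\right) \left(-16\right) = -9192 + 6 \left(-12\right) \left(-16\right) = -9192 - -1152 = -9192 + 1152 = -8040$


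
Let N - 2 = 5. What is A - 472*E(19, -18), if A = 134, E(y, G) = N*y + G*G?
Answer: -215570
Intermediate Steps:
N = 7 (N = 2 + 5 = 7)
E(y, G) = G² + 7*y (E(y, G) = 7*y + G*G = 7*y + G² = G² + 7*y)
A - 472*E(19, -18) = 134 - 472*((-18)² + 7*19) = 134 - 472*(324 + 133) = 134 - 472*457 = 134 - 215704 = -215570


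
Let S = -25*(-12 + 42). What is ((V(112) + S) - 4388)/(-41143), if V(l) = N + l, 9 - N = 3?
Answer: 5020/41143 ≈ 0.12201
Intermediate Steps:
N = 6 (N = 9 - 1*3 = 9 - 3 = 6)
S = -750 (S = -25*30 = -750)
V(l) = 6 + l
((V(112) + S) - 4388)/(-41143) = (((6 + 112) - 750) - 4388)/(-41143) = ((118 - 750) - 4388)*(-1/41143) = (-632 - 4388)*(-1/41143) = -5020*(-1/41143) = 5020/41143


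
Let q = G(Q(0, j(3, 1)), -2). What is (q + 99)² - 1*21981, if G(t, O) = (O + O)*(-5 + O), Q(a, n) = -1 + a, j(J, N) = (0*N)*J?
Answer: -5852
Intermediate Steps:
j(J, N) = 0 (j(J, N) = 0*J = 0)
G(t, O) = 2*O*(-5 + O) (G(t, O) = (2*O)*(-5 + O) = 2*O*(-5 + O))
q = 28 (q = 2*(-2)*(-5 - 2) = 2*(-2)*(-7) = 28)
(q + 99)² - 1*21981 = (28 + 99)² - 1*21981 = 127² - 21981 = 16129 - 21981 = -5852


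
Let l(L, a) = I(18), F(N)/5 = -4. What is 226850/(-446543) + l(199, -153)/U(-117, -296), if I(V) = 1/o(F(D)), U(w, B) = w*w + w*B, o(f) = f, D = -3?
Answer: -219232823543/431548086060 ≈ -0.50801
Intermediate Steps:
F(N) = -20 (F(N) = 5*(-4) = -20)
U(w, B) = w² + B*w
I(V) = -1/20 (I(V) = 1/(-20) = -1/20)
l(L, a) = -1/20
226850/(-446543) + l(199, -153)/U(-117, -296) = 226850/(-446543) - (-1/(117*(-296 - 117)))/20 = 226850*(-1/446543) - 1/(20*((-117*(-413)))) = -226850/446543 - 1/20/48321 = -226850/446543 - 1/20*1/48321 = -226850/446543 - 1/966420 = -219232823543/431548086060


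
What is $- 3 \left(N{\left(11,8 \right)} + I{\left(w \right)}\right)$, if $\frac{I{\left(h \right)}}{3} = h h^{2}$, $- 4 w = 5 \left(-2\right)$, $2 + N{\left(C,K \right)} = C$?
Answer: $- \frac{1341}{8} \approx -167.63$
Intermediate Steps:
$N{\left(C,K \right)} = -2 + C$
$w = \frac{5}{2}$ ($w = - \frac{5 \left(-2\right)}{4} = \left(- \frac{1}{4}\right) \left(-10\right) = \frac{5}{2} \approx 2.5$)
$I{\left(h \right)} = 3 h^{3}$ ($I{\left(h \right)} = 3 h h^{2} = 3 h^{3}$)
$- 3 \left(N{\left(11,8 \right)} + I{\left(w \right)}\right) = - 3 \left(\left(-2 + 11\right) + 3 \left(\frac{5}{2}\right)^{3}\right) = - 3 \left(9 + 3 \cdot \frac{125}{8}\right) = - 3 \left(9 + \frac{375}{8}\right) = \left(-3\right) \frac{447}{8} = - \frac{1341}{8}$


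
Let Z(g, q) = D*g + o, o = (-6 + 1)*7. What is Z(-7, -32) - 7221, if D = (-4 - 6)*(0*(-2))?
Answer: -7256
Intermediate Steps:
o = -35 (o = -5*7 = -35)
D = 0 (D = -10*0 = 0)
Z(g, q) = -35 (Z(g, q) = 0*g - 35 = 0 - 35 = -35)
Z(-7, -32) - 7221 = -35 - 7221 = -7256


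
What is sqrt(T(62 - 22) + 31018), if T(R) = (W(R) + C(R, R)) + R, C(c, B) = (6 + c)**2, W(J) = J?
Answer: sqrt(33214) ≈ 182.25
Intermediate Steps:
T(R) = (6 + R)**2 + 2*R (T(R) = (R + (6 + R)**2) + R = (6 + R)**2 + 2*R)
sqrt(T(62 - 22) + 31018) = sqrt(((6 + (62 - 22))**2 + 2*(62 - 22)) + 31018) = sqrt(((6 + 40)**2 + 2*40) + 31018) = sqrt((46**2 + 80) + 31018) = sqrt((2116 + 80) + 31018) = sqrt(2196 + 31018) = sqrt(33214)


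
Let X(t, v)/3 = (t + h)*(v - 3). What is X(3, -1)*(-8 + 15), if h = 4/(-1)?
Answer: 84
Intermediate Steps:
h = -4 (h = 4*(-1) = -4)
X(t, v) = 3*(-4 + t)*(-3 + v) (X(t, v) = 3*((t - 4)*(v - 3)) = 3*((-4 + t)*(-3 + v)) = 3*(-4 + t)*(-3 + v))
X(3, -1)*(-8 + 15) = (36 - 12*(-1) - 9*3 + 3*3*(-1))*(-8 + 15) = (36 + 12 - 27 - 9)*7 = 12*7 = 84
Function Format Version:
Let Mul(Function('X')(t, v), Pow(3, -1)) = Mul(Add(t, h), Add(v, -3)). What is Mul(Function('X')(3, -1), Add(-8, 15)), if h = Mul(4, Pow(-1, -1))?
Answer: 84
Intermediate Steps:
h = -4 (h = Mul(4, -1) = -4)
Function('X')(t, v) = Mul(3, Add(-4, t), Add(-3, v)) (Function('X')(t, v) = Mul(3, Mul(Add(t, -4), Add(v, -3))) = Mul(3, Mul(Add(-4, t), Add(-3, v))) = Mul(3, Add(-4, t), Add(-3, v)))
Mul(Function('X')(3, -1), Add(-8, 15)) = Mul(Add(36, Mul(-12, -1), Mul(-9, 3), Mul(3, 3, -1)), Add(-8, 15)) = Mul(Add(36, 12, -27, -9), 7) = Mul(12, 7) = 84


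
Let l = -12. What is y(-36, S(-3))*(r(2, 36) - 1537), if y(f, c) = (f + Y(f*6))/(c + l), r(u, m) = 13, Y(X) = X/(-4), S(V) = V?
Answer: 9144/5 ≈ 1828.8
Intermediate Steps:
Y(X) = -X/4 (Y(X) = X*(-¼) = -X/4)
y(f, c) = -f/(2*(-12 + c)) (y(f, c) = (f - f*6/4)/(c - 12) = (f - 3*f/2)/(-12 + c) = (-f/2)/(-12 + c) = -f/(2*(-12 + c)))
y(-36, S(-3))*(r(2, 36) - 1537) = (-1*(-36)/(-24 + 2*(-3)))*(13 - 1537) = -1*(-36)/(-24 - 6)*(-1524) = -1*(-36)/(-30)*(-1524) = -1*(-36)*(-1/30)*(-1524) = -6/5*(-1524) = 9144/5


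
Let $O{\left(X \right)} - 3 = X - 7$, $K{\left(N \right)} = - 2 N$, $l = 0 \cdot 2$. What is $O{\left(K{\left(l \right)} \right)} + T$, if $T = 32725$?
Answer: $32721$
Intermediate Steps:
$l = 0$
$O{\left(X \right)} = -4 + X$ ($O{\left(X \right)} = 3 + \left(X - 7\right) = 3 + \left(-7 + X\right) = -4 + X$)
$O{\left(K{\left(l \right)} \right)} + T = \left(-4 - 0\right) + 32725 = \left(-4 + 0\right) + 32725 = -4 + 32725 = 32721$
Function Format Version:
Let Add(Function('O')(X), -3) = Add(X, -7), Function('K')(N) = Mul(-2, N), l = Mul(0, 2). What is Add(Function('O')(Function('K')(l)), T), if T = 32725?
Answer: 32721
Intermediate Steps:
l = 0
Function('O')(X) = Add(-4, X) (Function('O')(X) = Add(3, Add(X, -7)) = Add(3, Add(-7, X)) = Add(-4, X))
Add(Function('O')(Function('K')(l)), T) = Add(Add(-4, Mul(-2, 0)), 32725) = Add(Add(-4, 0), 32725) = Add(-4, 32725) = 32721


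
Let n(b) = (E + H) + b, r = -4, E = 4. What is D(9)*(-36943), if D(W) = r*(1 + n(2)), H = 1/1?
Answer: 1182176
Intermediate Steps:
H = 1
n(b) = 5 + b (n(b) = (4 + 1) + b = 5 + b)
D(W) = -32 (D(W) = -4*(1 + (5 + 2)) = -4*(1 + 7) = -4*8 = -32)
D(9)*(-36943) = -32*(-36943) = 1182176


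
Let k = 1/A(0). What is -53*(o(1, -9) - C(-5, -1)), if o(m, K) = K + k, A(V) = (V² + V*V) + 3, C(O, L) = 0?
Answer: 1378/3 ≈ 459.33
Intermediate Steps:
A(V) = 3 + 2*V² (A(V) = (V² + V²) + 3 = 2*V² + 3 = 3 + 2*V²)
k = ⅓ (k = 1/(3 + 2*0²) = 1/(3 + 2*0) = 1/(3 + 0) = 1/3 = 1*(⅓) = ⅓ ≈ 0.33333)
o(m, K) = ⅓ + K (o(m, K) = K + ⅓ = ⅓ + K)
-53*(o(1, -9) - C(-5, -1)) = -53*((⅓ - 9) - 1*0) = -53*(-26/3 + 0) = -53*(-26/3) = 1378/3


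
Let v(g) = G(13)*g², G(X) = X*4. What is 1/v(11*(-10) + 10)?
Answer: 1/520000 ≈ 1.9231e-6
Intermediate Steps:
G(X) = 4*X
v(g) = 52*g² (v(g) = (4*13)*g² = 52*g²)
1/v(11*(-10) + 10) = 1/(52*(11*(-10) + 10)²) = 1/(52*(-110 + 10)²) = 1/(52*(-100)²) = 1/(52*10000) = 1/520000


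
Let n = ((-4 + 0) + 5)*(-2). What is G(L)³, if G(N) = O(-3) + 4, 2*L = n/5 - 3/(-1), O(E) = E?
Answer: 1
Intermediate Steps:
n = -2 (n = (-4 + 5)*(-2) = 1*(-2) = -2)
L = 13/10 (L = (-2/5 - 3/(-1))/2 = (-2*⅕ - 3*(-1))/2 = (-⅖ + 3)/2 = (½)*(13/5) = 13/10 ≈ 1.3000)
G(N) = 1 (G(N) = -3 + 4 = 1)
G(L)³ = 1³ = 1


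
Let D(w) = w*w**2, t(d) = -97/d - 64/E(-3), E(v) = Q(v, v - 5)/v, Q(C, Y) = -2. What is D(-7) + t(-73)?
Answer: -31950/73 ≈ -437.67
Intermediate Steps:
E(v) = -2/v
t(d) = -96 - 97/d (t(d) = -97/d - 64/((-2/(-3))) = -97/d - 64/((-2*(-1/3))) = -97/d - 64/2/3 = -97/d - 64*3/2 = -97/d - 96 = -96 - 97/d)
D(w) = w**3
D(-7) + t(-73) = (-7)**3 + (-96 - 97/(-73)) = -343 + (-96 - 97*(-1/73)) = -343 + (-96 + 97/73) = -343 - 6911/73 = -31950/73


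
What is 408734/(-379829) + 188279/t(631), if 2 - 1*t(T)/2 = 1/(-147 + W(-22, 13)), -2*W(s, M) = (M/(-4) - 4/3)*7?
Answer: 224762791523533/4793441980 ≈ 46890.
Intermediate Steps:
W(s, M) = 14/3 + 7*M/8 (W(s, M) = -(M/(-4) - 4/3)*7/2 = -(M*(-1/4) - 4*1/3)*7/2 = -(-M/4 - 4/3)*7/2 = -(-4/3 - M/4)*7/2 = -(-28/3 - 7*M/4)/2 = 14/3 + 7*M/8)
t(T) = 12620/3143 (t(T) = 4 - 2/(-147 + (14/3 + (7/8)*13)) = 4 - 2/(-147 + (14/3 + 91/8)) = 4 - 2/(-147 + 385/24) = 4 - 2/(-3143/24) = 4 - 2*(-24/3143) = 4 + 48/3143 = 12620/3143)
408734/(-379829) + 188279/t(631) = 408734/(-379829) + 188279/(12620/3143) = 408734*(-1/379829) + 188279*(3143/12620) = -408734/379829 + 591760897/12620 = 224762791523533/4793441980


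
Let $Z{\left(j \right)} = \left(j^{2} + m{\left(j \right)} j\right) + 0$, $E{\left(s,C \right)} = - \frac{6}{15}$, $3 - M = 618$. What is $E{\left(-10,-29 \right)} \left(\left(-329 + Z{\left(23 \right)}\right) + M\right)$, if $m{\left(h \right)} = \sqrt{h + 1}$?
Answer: $166 - \frac{92 \sqrt{6}}{5} \approx 120.93$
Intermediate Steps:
$M = -615$ ($M = 3 - 618 = -615$)
$m{\left(h \right)} = \sqrt{1 + h}$
$E{\left(s,C \right)} = - \frac{2}{5}$ ($E{\left(s,C \right)} = \left(-6\right) \frac{1}{15} = - \frac{2}{5}$)
$Z{\left(j \right)} = j^{2} + j \sqrt{1 + j}$ ($Z{\left(j \right)} = \left(j^{2} + \sqrt{1 + j} j\right) + 0 = \left(j^{2} + j \sqrt{1 + j}\right) + 0 = j^{2} + j \sqrt{1 + j}$)
$E{\left(-10,-29 \right)} \left(\left(-329 + Z{\left(23 \right)}\right) + M\right) = - \frac{2 \left(\left(-329 + 23 \left(23 + \sqrt{1 + 23}\right)\right) - 615\right)}{5} = - \frac{2 \left(\left(-329 + 23 \left(23 + \sqrt{24}\right)\right) - 615\right)}{5} = - \frac{2 \left(\left(-329 + 23 \left(23 + 2 \sqrt{6}\right)\right) - 615\right)}{5} = - \frac{2 \left(\left(-329 + \left(529 + 46 \sqrt{6}\right)\right) - 615\right)}{5} = - \frac{2 \left(\left(200 + 46 \sqrt{6}\right) - 615\right)}{5} = - \frac{2 \left(-415 + 46 \sqrt{6}\right)}{5} = 166 - \frac{92 \sqrt{6}}{5}$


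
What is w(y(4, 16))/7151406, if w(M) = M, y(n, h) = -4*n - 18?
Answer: -17/3575703 ≈ -4.7543e-6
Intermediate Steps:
y(n, h) = -18 - 4*n
w(y(4, 16))/7151406 = (-18 - 4*4)/7151406 = (-18 - 16)*(1/7151406) = -34*1/7151406 = -17/3575703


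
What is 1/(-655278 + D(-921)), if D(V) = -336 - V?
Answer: -1/654693 ≈ -1.5274e-6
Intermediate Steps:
1/(-655278 + D(-921)) = 1/(-655278 + (-336 - 1*(-921))) = 1/(-655278 + (-336 + 921)) = 1/(-655278 + 585) = 1/(-654693) = -1/654693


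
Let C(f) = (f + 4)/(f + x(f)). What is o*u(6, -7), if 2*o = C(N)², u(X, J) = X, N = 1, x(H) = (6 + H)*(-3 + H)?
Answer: 75/169 ≈ 0.44379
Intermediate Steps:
x(H) = (-3 + H)*(6 + H)
C(f) = (4 + f)/(-18 + f² + 4*f) (C(f) = (f + 4)/(f + (-18 + f² + 3*f)) = (4 + f)/(-18 + f² + 4*f))
o = 25/338 (o = ((4 + 1)/(-18 + 1² + 4*1))²/2 = (5/(-18 + 1 + 4))²/2 = (5/(-13))²/2 = (-1/13*5)²/2 = (-5/13)²/2 = (½)*(25/169) = 25/338 ≈ 0.073964)
o*u(6, -7) = (25/338)*6 = 75/169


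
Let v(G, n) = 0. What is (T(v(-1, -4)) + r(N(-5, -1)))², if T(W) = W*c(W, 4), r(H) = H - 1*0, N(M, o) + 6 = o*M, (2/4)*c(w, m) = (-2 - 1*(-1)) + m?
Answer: 1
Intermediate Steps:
c(w, m) = -2 + 2*m (c(w, m) = 2*((-2 - 1*(-1)) + m) = 2*((-2 + 1) + m) = 2*(-1 + m) = -2 + 2*m)
N(M, o) = -6 + M*o (N(M, o) = -6 + o*M = -6 + M*o)
r(H) = H (r(H) = H + 0 = H)
T(W) = 6*W (T(W) = W*(-2 + 2*4) = W*(-2 + 8) = W*6 = 6*W)
(T(v(-1, -4)) + r(N(-5, -1)))² = (6*0 + (-6 - 5*(-1)))² = (0 + (-6 + 5))² = (0 - 1)² = (-1)² = 1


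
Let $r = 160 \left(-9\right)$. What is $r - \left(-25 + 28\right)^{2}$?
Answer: $-1449$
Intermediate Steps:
$r = -1440$
$r - \left(-25 + 28\right)^{2} = -1440 - \left(-25 + 28\right)^{2} = -1440 - 3^{2} = -1440 - 9 = -1449$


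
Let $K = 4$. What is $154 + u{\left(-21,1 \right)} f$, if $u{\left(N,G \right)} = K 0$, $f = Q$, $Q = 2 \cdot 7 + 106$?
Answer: $154$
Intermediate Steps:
$Q = 120$ ($Q = 14 + 106 = 120$)
$f = 120$
$u{\left(N,G \right)} = 0$ ($u{\left(N,G \right)} = 4 \cdot 0 = 0$)
$154 + u{\left(-21,1 \right)} f = 154 + 0 \cdot 120 = 154 + 0 = 154$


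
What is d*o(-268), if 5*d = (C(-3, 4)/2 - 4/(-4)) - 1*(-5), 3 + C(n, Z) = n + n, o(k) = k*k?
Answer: 107736/5 ≈ 21547.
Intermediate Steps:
o(k) = k²
C(n, Z) = -3 + 2*n (C(n, Z) = -3 + (n + n) = -3 + 2*n)
d = 3/10 (d = (((-3 + 2*(-3))/2 - 4/(-4)) - 1*(-5))/5 = (((-3 - 6)*(½) - 4*(-¼)) + 5)/5 = ((-9*½ + 1) + 5)/5 = ((-9/2 + 1) + 5)/5 = (-7/2 + 5)/5 = (⅕)*(3/2) = 3/10 ≈ 0.30000)
d*o(-268) = (3/10)*(-268)² = (3/10)*71824 = 107736/5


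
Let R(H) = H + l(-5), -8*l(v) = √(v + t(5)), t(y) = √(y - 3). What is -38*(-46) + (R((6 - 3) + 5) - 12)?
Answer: 1744 - √(-5 + √2)/8 ≈ 1744.0 - 0.2367*I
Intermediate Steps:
t(y) = √(-3 + y)
l(v) = -√(v + √2)/8 (l(v) = -√(v + √(-3 + 5))/8 = -√(v + √2)/8)
R(H) = H - √(-5 + √2)/8
-38*(-46) + (R((6 - 3) + 5) - 12) = -38*(-46) + ((((6 - 3) + 5) - √(-5 + √2)/8) - 12) = 1748 + (((3 + 5) - √(-5 + √2)/8) - 12) = 1748 + ((8 - √(-5 + √2)/8) - 12) = 1748 + (-4 - √(-5 + √2)/8) = 1744 - √(-5 + √2)/8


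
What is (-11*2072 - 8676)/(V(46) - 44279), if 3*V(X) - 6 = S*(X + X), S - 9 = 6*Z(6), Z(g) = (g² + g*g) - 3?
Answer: 31468/31305 ≈ 1.0052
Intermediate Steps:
Z(g) = -3 + 2*g² (Z(g) = (g² + g²) - 3 = 2*g² - 3 = -3 + 2*g²)
S = 423 (S = 9 + 6*(-3 + 2*6²) = 9 + 6*(-3 + 2*36) = 9 + 6*(-3 + 72) = 9 + 6*69 = 9 + 414 = 423)
V(X) = 2 + 282*X (V(X) = 2 + (423*(X + X))/3 = 2 + (423*(2*X))/3 = 2 + (846*X)/3 = 2 + 282*X)
(-11*2072 - 8676)/(V(46) - 44279) = (-11*2072 - 8676)/((2 + 282*46) - 44279) = (-22792 - 8676)/((2 + 12972) - 44279) = -31468/(12974 - 44279) = -31468/(-31305) = -31468*(-1/31305) = 31468/31305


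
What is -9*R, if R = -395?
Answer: 3555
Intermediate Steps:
-9*R = -9*(-395) = 3555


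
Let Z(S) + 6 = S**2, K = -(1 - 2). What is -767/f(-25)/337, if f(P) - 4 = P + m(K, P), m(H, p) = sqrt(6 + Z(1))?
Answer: 767/6740 ≈ 0.11380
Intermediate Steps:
K = 1 (K = -1*(-1) = 1)
Z(S) = -6 + S**2
m(H, p) = 1 (m(H, p) = sqrt(6 + (-6 + 1**2)) = sqrt(6 + (-6 + 1)) = sqrt(6 - 5) = sqrt(1) = 1)
f(P) = 5 + P (f(P) = 4 + (P + 1) = 4 + (1 + P) = 5 + P)
-767/f(-25)/337 = -767/(5 - 25)/337 = -767/(-20)*(1/337) = -767*(-1/20)*(1/337) = (767/20)*(1/337) = 767/6740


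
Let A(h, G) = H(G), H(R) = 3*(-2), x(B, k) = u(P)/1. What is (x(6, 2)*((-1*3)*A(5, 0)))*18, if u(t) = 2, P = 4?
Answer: 648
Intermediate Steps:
x(B, k) = 2 (x(B, k) = 2/1 = 2*1 = 2)
H(R) = -6
A(h, G) = -6
(x(6, 2)*((-1*3)*A(5, 0)))*18 = (2*(-1*3*(-6)))*18 = (2*(-3*(-6)))*18 = (2*18)*18 = 36*18 = 648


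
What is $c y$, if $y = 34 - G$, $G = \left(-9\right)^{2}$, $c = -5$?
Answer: $235$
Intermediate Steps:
$G = 81$
$y = -47$ ($y = 34 - 81 = -47$)
$c y = \left(-5\right) \left(-47\right) = 235$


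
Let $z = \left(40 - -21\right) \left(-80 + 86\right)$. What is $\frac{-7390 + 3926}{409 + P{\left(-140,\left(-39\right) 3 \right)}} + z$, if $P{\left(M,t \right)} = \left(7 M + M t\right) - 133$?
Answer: $\frac{1433488}{3919} \approx 365.78$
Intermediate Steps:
$P{\left(M,t \right)} = -133 + 7 M + M t$
$z = 366$ ($z = \left(40 + 21\right) 6 = 61 \cdot 6 = 366$)
$\frac{-7390 + 3926}{409 + P{\left(-140,\left(-39\right) 3 \right)}} + z = \frac{-7390 + 3926}{409 - \left(1113 + 140 \left(-39\right) 3\right)} + 366 = - \frac{3464}{409 - -15267} + 366 = - \frac{3464}{409 + 15267} + 366 = - \frac{3464}{15676} + 366 = \left(-3464\right) \frac{1}{15676} + 366 = - \frac{866}{3919} + 366 = \frac{1433488}{3919}$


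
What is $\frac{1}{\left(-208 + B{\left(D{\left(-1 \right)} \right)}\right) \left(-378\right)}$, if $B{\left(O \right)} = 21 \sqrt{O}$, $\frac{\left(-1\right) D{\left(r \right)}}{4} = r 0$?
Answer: $\frac{1}{78624} \approx 1.2719 \cdot 10^{-5}$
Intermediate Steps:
$D{\left(r \right)} = 0$ ($D{\left(r \right)} = - 4 r 0 = \left(-4\right) 0 = 0$)
$\frac{1}{\left(-208 + B{\left(D{\left(-1 \right)} \right)}\right) \left(-378\right)} = \frac{1}{\left(-208 + 21 \sqrt{0}\right) \left(-378\right)} = \frac{1}{\left(-208 + 21 \cdot 0\right) \left(-378\right)} = \frac{1}{\left(-208 + 0\right) \left(-378\right)} = \frac{1}{\left(-208\right) \left(-378\right)} = \frac{1}{78624}$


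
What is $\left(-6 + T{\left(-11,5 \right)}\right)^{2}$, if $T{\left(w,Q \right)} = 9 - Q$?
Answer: $4$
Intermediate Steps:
$\left(-6 + T{\left(-11,5 \right)}\right)^{2} = \left(-6 + \left(9 - 5\right)\right)^{2} = \left(-6 + 4\right)^{2} = \left(-2\right)^{2} = 4$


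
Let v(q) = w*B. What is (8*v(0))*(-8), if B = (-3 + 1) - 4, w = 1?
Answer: 384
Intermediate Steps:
B = -6 (B = -2 - 4 = -6)
v(q) = -6 (v(q) = 1*(-6) = -6)
(8*v(0))*(-8) = (8*(-6))*(-8) = -48*(-8) = 384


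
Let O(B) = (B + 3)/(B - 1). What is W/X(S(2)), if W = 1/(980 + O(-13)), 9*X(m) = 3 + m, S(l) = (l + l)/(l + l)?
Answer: 63/27460 ≈ 0.0022942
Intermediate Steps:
S(l) = 1 (S(l) = (2*l)/((2*l)) = (2*l)*(1/(2*l)) = 1)
O(B) = (3 + B)/(-1 + B)
X(m) = ⅓ + m/9 (X(m) = (3 + m)/9 = ⅓ + m/9)
W = 7/6865 (W = 1/(980 + (3 - 13)/(-1 - 13)) = 1/(980 - 10/(-14)) = 1/(980 - 1/14*(-10)) = 1/(980 + 5/7) = 1/(6865/7) = 7/6865 ≈ 0.0010197)
W/X(S(2)) = 7/(6865*(⅓ + (⅑)*1)) = 7/(6865*(⅓ + ⅑)) = 7/(6865*(4/9)) = (7/6865)*(9/4) = 63/27460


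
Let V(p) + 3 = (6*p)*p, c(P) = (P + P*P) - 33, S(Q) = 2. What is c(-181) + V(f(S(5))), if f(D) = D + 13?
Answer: 33894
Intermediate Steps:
c(P) = -33 + P + P**2 (c(P) = (P + P**2) - 33 = -33 + P + P**2)
f(D) = 13 + D
V(p) = -3 + 6*p**2 (V(p) = -3 + (6*p)*p = -3 + 6*p**2)
c(-181) + V(f(S(5))) = (-33 - 181 + (-181)**2) + (-3 + 6*(13 + 2)**2) = (-33 - 181 + 32761) + (-3 + 6*15**2) = 32547 + (-3 + 6*225) = 32547 + (-3 + 1350) = 32547 + 1347 = 33894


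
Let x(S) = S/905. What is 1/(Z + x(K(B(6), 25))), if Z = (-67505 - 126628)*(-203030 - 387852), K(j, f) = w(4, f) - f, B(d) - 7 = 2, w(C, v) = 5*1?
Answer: 181/20762454850382 ≈ 8.7177e-12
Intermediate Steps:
w(C, v) = 5
B(d) = 9 (B(d) = 7 + 2 = 9)
K(j, f) = 5 - f
x(S) = S/905 (x(S) = S*(1/905) = S/905)
Z = 114709695306 (Z = -194133*(-590882) = 114709695306)
1/(Z + x(K(B(6), 25))) = 1/(114709695306 + (5 - 1*25)/905) = 1/(114709695306 + (5 - 25)/905) = 1/(114709695306 + (1/905)*(-20)) = 1/(114709695306 - 4/181) = 1/(20762454850382/181) = 181/20762454850382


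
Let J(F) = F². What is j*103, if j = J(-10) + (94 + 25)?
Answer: 22557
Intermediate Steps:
j = 219 (j = (-10)² + (94 + 25) = 100 + 119 = 219)
j*103 = 219*103 = 22557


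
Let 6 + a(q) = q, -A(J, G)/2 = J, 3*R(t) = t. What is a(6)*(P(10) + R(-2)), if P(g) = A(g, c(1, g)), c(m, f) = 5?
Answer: 0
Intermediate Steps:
R(t) = t/3
A(J, G) = -2*J
P(g) = -2*g
a(q) = -6 + q
a(6)*(P(10) + R(-2)) = (-6 + 6)*(-2*10 + (⅓)*(-2)) = 0*(-20 - ⅔) = 0*(-62/3) = 0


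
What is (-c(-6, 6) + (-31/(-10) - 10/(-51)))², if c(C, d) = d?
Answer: 1901641/260100 ≈ 7.3112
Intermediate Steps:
(-c(-6, 6) + (-31/(-10) - 10/(-51)))² = (-1*6 + (-31/(-10) - 10/(-51)))² = (-6 + (-31*(-⅒) - 10*(-1/51)))² = (-6 + (31/10 + 10/51))² = (-6 + 1681/510)² = (-1379/510)² = 1901641/260100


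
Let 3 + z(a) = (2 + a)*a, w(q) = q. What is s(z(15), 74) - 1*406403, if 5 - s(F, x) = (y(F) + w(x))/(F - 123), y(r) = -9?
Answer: -52425407/129 ≈ -4.0640e+5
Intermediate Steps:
z(a) = -3 + a*(2 + a) (z(a) = -3 + (2 + a)*a = -3 + a*(2 + a))
s(F, x) = 5 - (-9 + x)/(-123 + F) (s(F, x) = 5 - (-9 + x)/(F - 123) = 5 - (-9 + x)/(-123 + F))
s(z(15), 74) - 1*406403 = (-606 - 1*74 + 5*(-3 + 15² + 2*15))/(-123 + (-3 + 15² + 2*15)) - 1*406403 = (-606 - 74 + 5*(-3 + 225 + 30))/(-123 + (-3 + 225 + 30)) - 406403 = (-606 - 74 + 5*252)/(-123 + 252) - 406403 = (-606 - 74 + 1260)/129 - 406403 = (1/129)*580 - 406403 = 580/129 - 406403 = -52425407/129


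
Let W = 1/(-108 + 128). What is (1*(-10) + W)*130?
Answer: -2587/2 ≈ -1293.5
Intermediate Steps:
W = 1/20 ≈ 0.050000
(1*(-10) + W)*130 = (1*(-10) + 1/20)*130 = (-10 + 1/20)*130 = -199/20*130 = -2587/2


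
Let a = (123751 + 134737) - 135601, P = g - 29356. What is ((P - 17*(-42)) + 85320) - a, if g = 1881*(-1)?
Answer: -68090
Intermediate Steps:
g = -1881
P = -31237 (P = -1881 - 29356 = -31237)
a = 122887 (a = 258488 - 135601 = 122887)
((P - 17*(-42)) + 85320) - a = ((-31237 - 17*(-42)) + 85320) - 1*122887 = ((-31237 + 714) + 85320) - 122887 = (-30523 + 85320) - 122887 = 54797 - 122887 = -68090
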